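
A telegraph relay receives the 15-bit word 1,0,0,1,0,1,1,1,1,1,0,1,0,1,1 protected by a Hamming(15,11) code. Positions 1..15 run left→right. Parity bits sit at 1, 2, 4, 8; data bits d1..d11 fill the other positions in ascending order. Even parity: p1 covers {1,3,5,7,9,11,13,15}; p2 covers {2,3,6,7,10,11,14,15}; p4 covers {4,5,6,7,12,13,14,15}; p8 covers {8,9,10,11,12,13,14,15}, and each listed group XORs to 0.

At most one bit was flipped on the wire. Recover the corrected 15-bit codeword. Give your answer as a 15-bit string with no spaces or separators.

110101111101011

s1 (pos 1,3,5,7,9,11,13,15): 1⊕0⊕0⊕1⊕1⊕0⊕0⊕1 = 0
s2 (pos 2,3,6,7,10,11,14,15): 0⊕0⊕1⊕1⊕1⊕0⊕1⊕1 = 1
s4 (pos 4,5,6,7,12,13,14,15): 1⊕0⊕1⊕1⊕1⊕0⊕1⊕1 = 0
s8 (pos 8,9,10,11,12,13,14,15): 1⊕1⊕1⊕0⊕1⊕0⊕1⊕1 = 0
Syndrome s8…s1 = 0010 → error at position 2.
Flip position 2: 100101111101011 → 110101111101011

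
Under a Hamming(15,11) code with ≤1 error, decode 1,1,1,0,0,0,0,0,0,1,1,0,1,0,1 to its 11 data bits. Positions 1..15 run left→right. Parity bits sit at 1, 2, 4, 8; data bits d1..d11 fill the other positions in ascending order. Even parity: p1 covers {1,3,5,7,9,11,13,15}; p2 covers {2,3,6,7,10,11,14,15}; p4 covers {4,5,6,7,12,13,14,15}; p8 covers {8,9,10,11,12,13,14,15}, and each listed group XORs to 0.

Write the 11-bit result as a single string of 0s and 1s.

s1 (pos 1,3,5,7,9,11,13,15): 1⊕1⊕0⊕0⊕0⊕1⊕1⊕1 = 1
s2 (pos 2,3,6,7,10,11,14,15): 1⊕1⊕0⊕0⊕1⊕1⊕0⊕1 = 1
s4 (pos 4,5,6,7,12,13,14,15): 0⊕0⊕0⊕0⊕0⊕1⊕0⊕1 = 0
s8 (pos 8,9,10,11,12,13,14,15): 0⊕0⊕1⊕1⊕0⊕1⊕0⊕1 = 0
Syndrome s8…s1 = 0011 → error at position 3.
Flip position 3: 111000000110101 → 110000000110101
Read data bits from positions 3,5,6,7,9,10,11,12,13,14,15: 00000110101

00000110101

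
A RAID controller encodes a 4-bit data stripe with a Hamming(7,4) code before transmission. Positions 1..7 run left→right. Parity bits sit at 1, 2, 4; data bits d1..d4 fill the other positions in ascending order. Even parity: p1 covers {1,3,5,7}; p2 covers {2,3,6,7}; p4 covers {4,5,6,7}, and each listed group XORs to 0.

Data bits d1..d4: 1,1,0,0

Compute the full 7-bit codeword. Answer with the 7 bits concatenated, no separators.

Place data at non-parity positions: p1 p2 1 p4 1 0 0
p1 (pos 1,3,5,7): XOR of data positions = 1⊕1⊕0 = 0
p2 (pos 2,3,6,7): XOR of data positions = 1⊕0⊕0 = 1
p4 (pos 4,5,6,7): XOR of data positions = 1⊕0⊕0 = 1
Codeword: 0111100

0111100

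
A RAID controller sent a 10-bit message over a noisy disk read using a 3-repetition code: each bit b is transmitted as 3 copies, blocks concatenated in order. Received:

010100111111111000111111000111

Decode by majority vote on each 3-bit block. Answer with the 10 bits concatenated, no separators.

0011101101

Block 1 (010): 1 one → 0
Block 2 (100): 1 one → 0
Block 3 (111): 3 ones → 1
Block 4 (111): 3 ones → 1
Block 5 (111): 3 ones → 1
Block 6 (000): 0 ones → 0
Block 7 (111): 3 ones → 1
Block 8 (111): 3 ones → 1
Block 9 (000): 0 ones → 0
Block 10 (111): 3 ones → 1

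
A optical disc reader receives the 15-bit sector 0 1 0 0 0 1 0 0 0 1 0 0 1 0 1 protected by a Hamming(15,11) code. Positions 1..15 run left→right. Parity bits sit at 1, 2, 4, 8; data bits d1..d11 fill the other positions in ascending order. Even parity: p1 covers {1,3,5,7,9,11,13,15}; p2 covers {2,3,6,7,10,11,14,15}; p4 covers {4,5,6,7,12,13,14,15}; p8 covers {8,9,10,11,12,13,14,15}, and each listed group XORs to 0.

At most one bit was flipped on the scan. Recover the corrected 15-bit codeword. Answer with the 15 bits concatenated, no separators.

s1 (pos 1,3,5,7,9,11,13,15): 0⊕0⊕0⊕0⊕0⊕0⊕1⊕1 = 0
s2 (pos 2,3,6,7,10,11,14,15): 1⊕0⊕1⊕0⊕1⊕0⊕0⊕1 = 0
s4 (pos 4,5,6,7,12,13,14,15): 0⊕0⊕1⊕0⊕0⊕1⊕0⊕1 = 1
s8 (pos 8,9,10,11,12,13,14,15): 0⊕0⊕1⊕0⊕0⊕1⊕0⊕1 = 1
Syndrome s8…s1 = 1100 → error at position 12.
Flip position 12: 010001000100101 → 010001000101101

010001000101101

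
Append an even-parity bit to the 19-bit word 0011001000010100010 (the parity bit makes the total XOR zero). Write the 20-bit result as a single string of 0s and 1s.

XOR of the 19 data bits: 0⊕0⊕1⊕1⊕0⊕0⊕1⊕0⊕0⊕0⊕0⊕1⊕0⊕1⊕0⊕0⊕0⊕1⊕0 = 0
Parity bit = 0 (so all 20 bits XOR to 0).

00110010000101000100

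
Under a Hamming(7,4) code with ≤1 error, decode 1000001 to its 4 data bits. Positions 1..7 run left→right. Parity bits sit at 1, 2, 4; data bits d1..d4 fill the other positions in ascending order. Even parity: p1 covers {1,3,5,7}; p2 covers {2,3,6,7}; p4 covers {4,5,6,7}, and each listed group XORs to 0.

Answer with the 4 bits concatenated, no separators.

s1 (pos 1,3,5,7): 1⊕0⊕0⊕1 = 0
s2 (pos 2,3,6,7): 0⊕0⊕0⊕1 = 1
s4 (pos 4,5,6,7): 0⊕0⊕0⊕1 = 1
Syndrome s4…s1 = 110 → error at position 6.
Flip position 6: 1000001 → 1000011
Read data bits from positions 3,5,6,7: 0011

0011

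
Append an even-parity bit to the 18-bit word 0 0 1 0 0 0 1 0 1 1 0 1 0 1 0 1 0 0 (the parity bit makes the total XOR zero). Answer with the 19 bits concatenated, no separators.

XOR of the 18 data bits: 0⊕0⊕1⊕0⊕0⊕0⊕1⊕0⊕1⊕1⊕0⊕1⊕0⊕1⊕0⊕1⊕0⊕0 = 1
Parity bit = 1 (so all 19 bits XOR to 0).

0010001011010101001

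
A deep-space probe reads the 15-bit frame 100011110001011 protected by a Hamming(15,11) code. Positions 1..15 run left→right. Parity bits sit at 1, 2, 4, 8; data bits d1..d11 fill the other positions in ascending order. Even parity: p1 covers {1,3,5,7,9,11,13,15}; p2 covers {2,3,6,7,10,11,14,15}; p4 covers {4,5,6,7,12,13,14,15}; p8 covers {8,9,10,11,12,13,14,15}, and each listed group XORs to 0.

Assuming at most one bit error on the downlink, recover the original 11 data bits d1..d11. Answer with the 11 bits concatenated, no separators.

s1 (pos 1,3,5,7,9,11,13,15): 1⊕0⊕1⊕1⊕0⊕0⊕0⊕1 = 0
s2 (pos 2,3,6,7,10,11,14,15): 0⊕0⊕1⊕1⊕0⊕0⊕1⊕1 = 0
s4 (pos 4,5,6,7,12,13,14,15): 0⊕1⊕1⊕1⊕1⊕0⊕1⊕1 = 0
s8 (pos 8,9,10,11,12,13,14,15): 1⊕0⊕0⊕0⊕1⊕0⊕1⊕1 = 0
Syndrome s8…s1 = 0000 → no error.
Read data bits from positions 3,5,6,7,9,10,11,12,13,14,15: 01110001011

01110001011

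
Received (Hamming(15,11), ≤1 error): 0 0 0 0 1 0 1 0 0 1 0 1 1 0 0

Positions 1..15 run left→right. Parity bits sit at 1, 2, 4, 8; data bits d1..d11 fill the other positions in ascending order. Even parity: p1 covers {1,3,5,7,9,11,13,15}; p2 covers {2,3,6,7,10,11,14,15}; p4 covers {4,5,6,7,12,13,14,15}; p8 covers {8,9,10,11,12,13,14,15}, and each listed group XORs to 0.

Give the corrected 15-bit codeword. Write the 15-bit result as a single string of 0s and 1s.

000010101101100

s1 (pos 1,3,5,7,9,11,13,15): 0⊕0⊕1⊕1⊕0⊕0⊕1⊕0 = 1
s2 (pos 2,3,6,7,10,11,14,15): 0⊕0⊕0⊕1⊕1⊕0⊕0⊕0 = 0
s4 (pos 4,5,6,7,12,13,14,15): 0⊕1⊕0⊕1⊕1⊕1⊕0⊕0 = 0
s8 (pos 8,9,10,11,12,13,14,15): 0⊕0⊕1⊕0⊕1⊕1⊕0⊕0 = 1
Syndrome s8…s1 = 1001 → error at position 9.
Flip position 9: 000010100101100 → 000010101101100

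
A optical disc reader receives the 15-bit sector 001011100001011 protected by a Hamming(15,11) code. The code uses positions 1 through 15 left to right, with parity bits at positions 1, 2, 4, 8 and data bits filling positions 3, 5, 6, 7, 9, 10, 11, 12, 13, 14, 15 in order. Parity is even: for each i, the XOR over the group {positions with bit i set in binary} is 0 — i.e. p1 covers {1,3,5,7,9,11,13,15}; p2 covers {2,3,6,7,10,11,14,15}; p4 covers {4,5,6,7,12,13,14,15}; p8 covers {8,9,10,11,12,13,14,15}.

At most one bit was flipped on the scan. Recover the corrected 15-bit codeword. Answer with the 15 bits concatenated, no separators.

s1 (pos 1,3,5,7,9,11,13,15): 0⊕1⊕1⊕1⊕0⊕0⊕0⊕1 = 0
s2 (pos 2,3,6,7,10,11,14,15): 0⊕1⊕1⊕1⊕0⊕0⊕1⊕1 = 1
s4 (pos 4,5,6,7,12,13,14,15): 0⊕1⊕1⊕1⊕1⊕0⊕1⊕1 = 0
s8 (pos 8,9,10,11,12,13,14,15): 0⊕0⊕0⊕0⊕1⊕0⊕1⊕1 = 1
Syndrome s8…s1 = 1010 → error at position 10.
Flip position 10: 001011100001011 → 001011100101011

001011100101011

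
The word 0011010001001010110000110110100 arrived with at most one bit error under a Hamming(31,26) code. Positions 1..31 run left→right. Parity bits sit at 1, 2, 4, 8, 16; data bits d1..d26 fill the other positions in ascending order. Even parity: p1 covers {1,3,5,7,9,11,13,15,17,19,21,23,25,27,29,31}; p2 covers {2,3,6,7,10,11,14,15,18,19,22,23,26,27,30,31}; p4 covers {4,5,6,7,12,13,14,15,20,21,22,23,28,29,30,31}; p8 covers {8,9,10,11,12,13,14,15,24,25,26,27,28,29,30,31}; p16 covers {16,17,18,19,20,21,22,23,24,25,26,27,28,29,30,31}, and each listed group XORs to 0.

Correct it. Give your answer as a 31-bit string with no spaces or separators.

0011010001001010110000111110100

s1 (pos 1,3,5,7,9,11,13,15,17,19,21,23,25,27,29,31): 0⊕1⊕0⊕0⊕0⊕0⊕1⊕1⊕1⊕0⊕0⊕1⊕0⊕1⊕1⊕0 = 1
s2 (pos 2,3,6,7,10,11,14,15,18,19,22,23,26,27,30,31): 0⊕1⊕1⊕0⊕1⊕0⊕0⊕1⊕1⊕0⊕0⊕1⊕1⊕1⊕0⊕0 = 0
s4 (pos 4,5,6,7,12,13,14,15,20,21,22,23,28,29,30,31): 1⊕0⊕1⊕0⊕0⊕1⊕0⊕1⊕0⊕0⊕0⊕1⊕0⊕1⊕0⊕0 = 0
s8 (pos 8,9,10,11,12,13,14,15,24,25,26,27,28,29,30,31): 0⊕0⊕1⊕0⊕0⊕1⊕0⊕1⊕1⊕0⊕1⊕1⊕0⊕1⊕0⊕0 = 1
s16 (pos 16,17,18,19,20,21,22,23,24,25,26,27,28,29,30,31): 0⊕1⊕1⊕0⊕0⊕0⊕0⊕1⊕1⊕0⊕1⊕1⊕0⊕1⊕0⊕0 = 1
Syndrome s16…s1 = 11001 → error at position 25.
Flip position 25: 0011010001001010110000110110100 → 0011010001001010110000111110100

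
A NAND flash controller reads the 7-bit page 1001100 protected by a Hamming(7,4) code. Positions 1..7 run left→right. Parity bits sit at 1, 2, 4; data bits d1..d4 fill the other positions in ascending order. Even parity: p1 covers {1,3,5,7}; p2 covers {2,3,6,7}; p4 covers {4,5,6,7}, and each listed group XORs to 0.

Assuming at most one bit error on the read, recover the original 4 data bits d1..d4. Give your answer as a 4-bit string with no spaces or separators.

s1 (pos 1,3,5,7): 1⊕0⊕1⊕0 = 0
s2 (pos 2,3,6,7): 0⊕0⊕0⊕0 = 0
s4 (pos 4,5,6,7): 1⊕1⊕0⊕0 = 0
Syndrome s4…s1 = 000 → no error.
Read data bits from positions 3,5,6,7: 0100

0100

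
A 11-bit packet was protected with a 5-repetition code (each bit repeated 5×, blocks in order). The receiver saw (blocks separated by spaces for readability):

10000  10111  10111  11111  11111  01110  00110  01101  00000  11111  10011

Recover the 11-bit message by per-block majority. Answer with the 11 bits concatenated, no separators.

Block 1 (10000): 1 one → 0
Block 2 (10111): 4 ones → 1
Block 3 (10111): 4 ones → 1
Block 4 (11111): 5 ones → 1
Block 5 (11111): 5 ones → 1
Block 6 (01110): 3 ones → 1
Block 7 (00110): 2 ones → 0
Block 8 (01101): 3 ones → 1
Block 9 (00000): 0 ones → 0
Block 10 (11111): 5 ones → 1
Block 11 (10011): 3 ones → 1

01111101011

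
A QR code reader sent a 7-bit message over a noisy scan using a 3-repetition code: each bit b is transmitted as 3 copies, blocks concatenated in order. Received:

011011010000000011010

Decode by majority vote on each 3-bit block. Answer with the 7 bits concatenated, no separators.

1100010

Block 1 (011): 2 ones → 1
Block 2 (011): 2 ones → 1
Block 3 (010): 1 one → 0
Block 4 (000): 0 ones → 0
Block 5 (000): 0 ones → 0
Block 6 (011): 2 ones → 1
Block 7 (010): 1 one → 0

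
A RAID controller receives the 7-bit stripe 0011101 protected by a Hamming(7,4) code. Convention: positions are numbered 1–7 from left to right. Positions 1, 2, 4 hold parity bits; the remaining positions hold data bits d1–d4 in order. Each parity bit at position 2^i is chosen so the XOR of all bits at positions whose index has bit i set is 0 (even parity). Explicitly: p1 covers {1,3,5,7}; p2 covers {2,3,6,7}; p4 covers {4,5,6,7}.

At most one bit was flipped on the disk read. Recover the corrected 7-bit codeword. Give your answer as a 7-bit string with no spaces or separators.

0011001

s1 (pos 1,3,5,7): 0⊕1⊕1⊕1 = 1
s2 (pos 2,3,6,7): 0⊕1⊕0⊕1 = 0
s4 (pos 4,5,6,7): 1⊕1⊕0⊕1 = 1
Syndrome s4…s1 = 101 → error at position 5.
Flip position 5: 0011101 → 0011001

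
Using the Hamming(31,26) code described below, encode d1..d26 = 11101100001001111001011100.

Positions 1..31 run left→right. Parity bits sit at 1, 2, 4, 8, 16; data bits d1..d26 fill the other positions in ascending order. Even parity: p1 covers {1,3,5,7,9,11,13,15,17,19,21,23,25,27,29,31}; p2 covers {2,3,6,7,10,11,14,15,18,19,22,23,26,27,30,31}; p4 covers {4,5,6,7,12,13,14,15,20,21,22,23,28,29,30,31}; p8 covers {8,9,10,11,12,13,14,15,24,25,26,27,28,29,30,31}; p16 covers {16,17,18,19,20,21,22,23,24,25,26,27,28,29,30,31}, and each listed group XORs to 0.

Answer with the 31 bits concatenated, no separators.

1110110111000010001111001011100

Place data at non-parity positions: p1 p2 1 p4 1 1 0 p8 1 1 0 0 0 0 1 p16 0 0 1 1 1 1 0 0 1 0 1 1 1 0 0
p1 (pos 1,3,5,7,9,11,13,15,17,19,21,23,25,27,29,31): XOR of data positions = 1⊕1⊕0⊕1⊕0⊕0⊕1⊕0⊕1⊕1⊕0⊕1⊕1⊕1⊕0 = 1
p2 (pos 2,3,6,7,10,11,14,15,18,19,22,23,26,27,30,31): XOR of data positions = 1⊕1⊕0⊕1⊕0⊕0⊕1⊕0⊕1⊕1⊕0⊕0⊕1⊕0⊕0 = 1
p4 (pos 4,5,6,7,12,13,14,15,20,21,22,23,28,29,30,31): XOR of data positions = 1⊕1⊕0⊕0⊕0⊕0⊕1⊕1⊕1⊕1⊕0⊕1⊕1⊕0⊕0 = 0
p8 (pos 8,9,10,11,12,13,14,15,24,25,26,27,28,29,30,31): XOR of data positions = 1⊕1⊕0⊕0⊕0⊕0⊕1⊕0⊕1⊕0⊕1⊕1⊕1⊕0⊕0 = 1
p16 (pos 16,17,18,19,20,21,22,23,24,25,26,27,28,29,30,31): XOR of data positions = 0⊕0⊕1⊕1⊕1⊕1⊕0⊕0⊕1⊕0⊕1⊕1⊕1⊕0⊕0 = 0
Codeword: 1110110111000010001111001011100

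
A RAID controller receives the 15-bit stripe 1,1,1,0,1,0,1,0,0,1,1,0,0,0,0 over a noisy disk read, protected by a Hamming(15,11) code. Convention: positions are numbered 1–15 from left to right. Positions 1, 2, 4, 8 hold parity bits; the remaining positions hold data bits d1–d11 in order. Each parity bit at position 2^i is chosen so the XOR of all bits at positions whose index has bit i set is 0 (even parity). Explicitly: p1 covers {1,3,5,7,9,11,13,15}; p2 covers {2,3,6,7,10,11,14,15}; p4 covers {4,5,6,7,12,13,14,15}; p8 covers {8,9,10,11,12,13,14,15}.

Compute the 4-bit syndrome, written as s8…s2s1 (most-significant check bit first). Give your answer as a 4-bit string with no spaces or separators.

0011

s1 (pos 1,3,5,7,9,11,13,15): 1⊕1⊕1⊕1⊕0⊕1⊕0⊕0 = 1
s2 (pos 2,3,6,7,10,11,14,15): 1⊕1⊕0⊕1⊕1⊕1⊕0⊕0 = 1
s4 (pos 4,5,6,7,12,13,14,15): 0⊕1⊕0⊕1⊕0⊕0⊕0⊕0 = 0
s8 (pos 8,9,10,11,12,13,14,15): 0⊕0⊕1⊕1⊕0⊕0⊕0⊕0 = 0
Syndrome s8…s1 = 0011 → error at position 3.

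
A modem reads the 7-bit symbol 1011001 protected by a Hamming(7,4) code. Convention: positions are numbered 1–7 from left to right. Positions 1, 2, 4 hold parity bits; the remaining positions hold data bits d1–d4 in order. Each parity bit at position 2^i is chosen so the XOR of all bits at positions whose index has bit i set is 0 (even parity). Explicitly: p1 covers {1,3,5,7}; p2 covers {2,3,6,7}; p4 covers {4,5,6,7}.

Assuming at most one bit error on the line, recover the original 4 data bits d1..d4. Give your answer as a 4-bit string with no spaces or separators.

s1 (pos 1,3,5,7): 1⊕1⊕0⊕1 = 1
s2 (pos 2,3,6,7): 0⊕1⊕0⊕1 = 0
s4 (pos 4,5,6,7): 1⊕0⊕0⊕1 = 0
Syndrome s4…s1 = 001 → error at position 1.
Flip position 1: 1011001 → 0011001
Read data bits from positions 3,5,6,7: 1001

1001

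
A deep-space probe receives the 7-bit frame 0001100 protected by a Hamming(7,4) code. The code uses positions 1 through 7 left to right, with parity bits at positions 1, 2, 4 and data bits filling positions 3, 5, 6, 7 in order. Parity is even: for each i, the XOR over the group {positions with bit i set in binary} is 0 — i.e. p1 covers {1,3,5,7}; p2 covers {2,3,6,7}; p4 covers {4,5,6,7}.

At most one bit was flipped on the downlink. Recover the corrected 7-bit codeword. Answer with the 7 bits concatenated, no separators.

s1 (pos 1,3,5,7): 0⊕0⊕1⊕0 = 1
s2 (pos 2,3,6,7): 0⊕0⊕0⊕0 = 0
s4 (pos 4,5,6,7): 1⊕1⊕0⊕0 = 0
Syndrome s4…s1 = 001 → error at position 1.
Flip position 1: 0001100 → 1001100

1001100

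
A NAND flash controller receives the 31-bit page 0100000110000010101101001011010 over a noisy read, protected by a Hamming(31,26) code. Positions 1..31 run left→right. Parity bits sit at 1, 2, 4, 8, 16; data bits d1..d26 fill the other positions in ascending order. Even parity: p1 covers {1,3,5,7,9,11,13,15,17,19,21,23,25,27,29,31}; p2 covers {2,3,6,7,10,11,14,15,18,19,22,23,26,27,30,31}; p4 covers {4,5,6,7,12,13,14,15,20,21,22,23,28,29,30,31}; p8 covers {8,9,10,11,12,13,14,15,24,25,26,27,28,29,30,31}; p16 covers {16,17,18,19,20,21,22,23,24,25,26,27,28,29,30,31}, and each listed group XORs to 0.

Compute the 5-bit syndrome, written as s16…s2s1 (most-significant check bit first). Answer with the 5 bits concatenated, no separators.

s1 (pos 1,3,5,7,9,11,13,15,17,19,21,23,25,27,29,31): 0⊕0⊕0⊕0⊕1⊕0⊕0⊕1⊕1⊕1⊕0⊕0⊕1⊕1⊕0⊕0 = 0
s2 (pos 2,3,6,7,10,11,14,15,18,19,22,23,26,27,30,31): 1⊕0⊕0⊕0⊕0⊕0⊕0⊕1⊕0⊕1⊕1⊕0⊕0⊕1⊕1⊕0 = 0
s4 (pos 4,5,6,7,12,13,14,15,20,21,22,23,28,29,30,31): 0⊕0⊕0⊕0⊕0⊕0⊕0⊕1⊕1⊕0⊕1⊕0⊕1⊕0⊕1⊕0 = 1
s8 (pos 8,9,10,11,12,13,14,15,24,25,26,27,28,29,30,31): 1⊕1⊕0⊕0⊕0⊕0⊕0⊕1⊕0⊕1⊕0⊕1⊕1⊕0⊕1⊕0 = 1
s16 (pos 16,17,18,19,20,21,22,23,24,25,26,27,28,29,30,31): 0⊕1⊕0⊕1⊕1⊕0⊕1⊕0⊕0⊕1⊕0⊕1⊕1⊕0⊕1⊕0 = 0
Syndrome s16…s1 = 01100 → error at position 12.

01100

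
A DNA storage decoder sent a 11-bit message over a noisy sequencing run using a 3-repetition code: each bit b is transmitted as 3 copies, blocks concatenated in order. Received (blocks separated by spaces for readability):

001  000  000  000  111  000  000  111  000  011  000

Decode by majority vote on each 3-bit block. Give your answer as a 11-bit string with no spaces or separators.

00001001010

Block 1 (001): 1 one → 0
Block 2 (000): 0 ones → 0
Block 3 (000): 0 ones → 0
Block 4 (000): 0 ones → 0
Block 5 (111): 3 ones → 1
Block 6 (000): 0 ones → 0
Block 7 (000): 0 ones → 0
Block 8 (111): 3 ones → 1
Block 9 (000): 0 ones → 0
Block 10 (011): 2 ones → 1
Block 11 (000): 0 ones → 0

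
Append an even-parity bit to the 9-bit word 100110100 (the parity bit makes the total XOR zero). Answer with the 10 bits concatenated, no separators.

1001101000

XOR of the 9 data bits: 1⊕0⊕0⊕1⊕1⊕0⊕1⊕0⊕0 = 0
Parity bit = 0 (so all 10 bits XOR to 0).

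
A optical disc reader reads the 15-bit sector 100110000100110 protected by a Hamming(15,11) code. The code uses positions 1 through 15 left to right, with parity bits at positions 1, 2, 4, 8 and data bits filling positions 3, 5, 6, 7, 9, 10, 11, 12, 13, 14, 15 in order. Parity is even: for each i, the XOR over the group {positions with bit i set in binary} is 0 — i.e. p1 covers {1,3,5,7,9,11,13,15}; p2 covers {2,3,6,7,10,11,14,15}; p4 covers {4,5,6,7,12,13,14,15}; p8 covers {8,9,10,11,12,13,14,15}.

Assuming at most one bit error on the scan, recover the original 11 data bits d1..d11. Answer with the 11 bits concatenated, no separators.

s1 (pos 1,3,5,7,9,11,13,15): 1⊕0⊕1⊕0⊕0⊕0⊕1⊕0 = 1
s2 (pos 2,3,6,7,10,11,14,15): 0⊕0⊕0⊕0⊕1⊕0⊕1⊕0 = 0
s4 (pos 4,5,6,7,12,13,14,15): 1⊕1⊕0⊕0⊕0⊕1⊕1⊕0 = 0
s8 (pos 8,9,10,11,12,13,14,15): 0⊕0⊕1⊕0⊕0⊕1⊕1⊕0 = 1
Syndrome s8…s1 = 1001 → error at position 9.
Flip position 9: 100110000100110 → 100110001100110
Read data bits from positions 3,5,6,7,9,10,11,12,13,14,15: 01001100110

01001100110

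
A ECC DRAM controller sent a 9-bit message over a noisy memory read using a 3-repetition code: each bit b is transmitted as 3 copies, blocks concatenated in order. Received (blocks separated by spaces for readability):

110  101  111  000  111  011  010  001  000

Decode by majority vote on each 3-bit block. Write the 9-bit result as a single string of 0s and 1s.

Block 1 (110): 2 ones → 1
Block 2 (101): 2 ones → 1
Block 3 (111): 3 ones → 1
Block 4 (000): 0 ones → 0
Block 5 (111): 3 ones → 1
Block 6 (011): 2 ones → 1
Block 7 (010): 1 one → 0
Block 8 (001): 1 one → 0
Block 9 (000): 0 ones → 0

111011000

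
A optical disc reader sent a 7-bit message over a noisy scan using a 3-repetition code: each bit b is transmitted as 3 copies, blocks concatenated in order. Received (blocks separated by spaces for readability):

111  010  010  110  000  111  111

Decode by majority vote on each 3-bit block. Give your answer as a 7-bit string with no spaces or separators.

1001011

Block 1 (111): 3 ones → 1
Block 2 (010): 1 one → 0
Block 3 (010): 1 one → 0
Block 4 (110): 2 ones → 1
Block 5 (000): 0 ones → 0
Block 6 (111): 3 ones → 1
Block 7 (111): 3 ones → 1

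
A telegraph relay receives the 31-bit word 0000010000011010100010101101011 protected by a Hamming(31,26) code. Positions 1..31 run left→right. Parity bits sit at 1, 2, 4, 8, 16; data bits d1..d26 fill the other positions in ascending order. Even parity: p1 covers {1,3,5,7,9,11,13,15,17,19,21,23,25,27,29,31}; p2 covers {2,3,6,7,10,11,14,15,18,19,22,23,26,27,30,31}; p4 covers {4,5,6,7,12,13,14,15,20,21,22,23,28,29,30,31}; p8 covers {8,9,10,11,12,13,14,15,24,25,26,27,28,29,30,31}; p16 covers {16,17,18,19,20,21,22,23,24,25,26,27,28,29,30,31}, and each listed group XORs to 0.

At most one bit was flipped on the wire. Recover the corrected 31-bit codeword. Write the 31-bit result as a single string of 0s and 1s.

0000110000011010100010101101011

s1 (pos 1,3,5,7,9,11,13,15,17,19,21,23,25,27,29,31): 0⊕0⊕0⊕0⊕0⊕0⊕1⊕1⊕1⊕0⊕1⊕1⊕1⊕0⊕0⊕1 = 1
s2 (pos 2,3,6,7,10,11,14,15,18,19,22,23,26,27,30,31): 0⊕0⊕1⊕0⊕0⊕0⊕0⊕1⊕0⊕0⊕0⊕1⊕1⊕0⊕1⊕1 = 0
s4 (pos 4,5,6,7,12,13,14,15,20,21,22,23,28,29,30,31): 0⊕0⊕1⊕0⊕1⊕1⊕0⊕1⊕0⊕1⊕0⊕1⊕1⊕0⊕1⊕1 = 1
s8 (pos 8,9,10,11,12,13,14,15,24,25,26,27,28,29,30,31): 0⊕0⊕0⊕0⊕1⊕1⊕0⊕1⊕0⊕1⊕1⊕0⊕1⊕0⊕1⊕1 = 0
s16 (pos 16,17,18,19,20,21,22,23,24,25,26,27,28,29,30,31): 0⊕1⊕0⊕0⊕0⊕1⊕0⊕1⊕0⊕1⊕1⊕0⊕1⊕0⊕1⊕1 = 0
Syndrome s16…s1 = 00101 → error at position 5.
Flip position 5: 0000010000011010100010101101011 → 0000110000011010100010101101011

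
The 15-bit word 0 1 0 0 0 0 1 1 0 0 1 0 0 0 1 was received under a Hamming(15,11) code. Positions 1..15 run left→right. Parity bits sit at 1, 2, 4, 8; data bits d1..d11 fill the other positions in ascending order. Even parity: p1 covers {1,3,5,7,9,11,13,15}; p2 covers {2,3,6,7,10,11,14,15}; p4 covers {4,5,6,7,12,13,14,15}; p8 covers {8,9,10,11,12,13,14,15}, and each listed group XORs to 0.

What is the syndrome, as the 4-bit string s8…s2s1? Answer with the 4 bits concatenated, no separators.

1001

s1 (pos 1,3,5,7,9,11,13,15): 0⊕0⊕0⊕1⊕0⊕1⊕0⊕1 = 1
s2 (pos 2,3,6,7,10,11,14,15): 1⊕0⊕0⊕1⊕0⊕1⊕0⊕1 = 0
s4 (pos 4,5,6,7,12,13,14,15): 0⊕0⊕0⊕1⊕0⊕0⊕0⊕1 = 0
s8 (pos 8,9,10,11,12,13,14,15): 1⊕0⊕0⊕1⊕0⊕0⊕0⊕1 = 1
Syndrome s8…s1 = 1001 → error at position 9.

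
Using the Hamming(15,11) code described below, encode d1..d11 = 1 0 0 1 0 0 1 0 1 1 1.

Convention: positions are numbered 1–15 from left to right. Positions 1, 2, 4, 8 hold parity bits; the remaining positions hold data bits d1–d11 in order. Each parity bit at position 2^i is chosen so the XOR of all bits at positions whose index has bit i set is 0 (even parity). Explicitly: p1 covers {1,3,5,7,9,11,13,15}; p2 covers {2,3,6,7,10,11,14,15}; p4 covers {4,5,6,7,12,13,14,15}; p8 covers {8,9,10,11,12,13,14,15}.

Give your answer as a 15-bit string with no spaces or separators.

111000100010111

Place data at non-parity positions: p1 p2 1 p4 0 0 1 p8 0 0 1 0 1 1 1
p1 (pos 1,3,5,7,9,11,13,15): XOR of data positions = 1⊕0⊕1⊕0⊕1⊕1⊕1 = 1
p2 (pos 2,3,6,7,10,11,14,15): XOR of data positions = 1⊕0⊕1⊕0⊕1⊕1⊕1 = 1
p4 (pos 4,5,6,7,12,13,14,15): XOR of data positions = 0⊕0⊕1⊕0⊕1⊕1⊕1 = 0
p8 (pos 8,9,10,11,12,13,14,15): XOR of data positions = 0⊕0⊕1⊕0⊕1⊕1⊕1 = 0
Codeword: 111000100010111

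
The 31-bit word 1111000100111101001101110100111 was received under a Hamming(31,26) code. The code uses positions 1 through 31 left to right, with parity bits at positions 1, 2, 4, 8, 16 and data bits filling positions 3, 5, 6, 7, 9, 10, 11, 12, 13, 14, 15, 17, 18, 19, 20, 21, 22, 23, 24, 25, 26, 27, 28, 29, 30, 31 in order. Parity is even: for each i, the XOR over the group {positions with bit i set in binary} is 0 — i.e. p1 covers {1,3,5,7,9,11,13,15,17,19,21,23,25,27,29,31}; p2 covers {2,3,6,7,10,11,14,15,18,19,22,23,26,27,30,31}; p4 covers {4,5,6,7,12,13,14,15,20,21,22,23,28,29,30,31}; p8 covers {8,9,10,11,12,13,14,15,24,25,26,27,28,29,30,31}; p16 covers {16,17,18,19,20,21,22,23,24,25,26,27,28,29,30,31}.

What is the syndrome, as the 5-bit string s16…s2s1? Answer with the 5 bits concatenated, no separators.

s1 (pos 1,3,5,7,9,11,13,15,17,19,21,23,25,27,29,31): 1⊕1⊕0⊕0⊕0⊕1⊕1⊕0⊕0⊕1⊕0⊕1⊕0⊕0⊕1⊕1 = 0
s2 (pos 2,3,6,7,10,11,14,15,18,19,22,23,26,27,30,31): 1⊕1⊕0⊕0⊕0⊕1⊕1⊕0⊕0⊕1⊕1⊕1⊕1⊕0⊕1⊕1 = 0
s4 (pos 4,5,6,7,12,13,14,15,20,21,22,23,28,29,30,31): 1⊕0⊕0⊕0⊕1⊕1⊕1⊕0⊕1⊕0⊕1⊕1⊕0⊕1⊕1⊕1 = 0
s8 (pos 8,9,10,11,12,13,14,15,24,25,26,27,28,29,30,31): 1⊕0⊕0⊕1⊕1⊕1⊕1⊕0⊕1⊕0⊕1⊕0⊕0⊕1⊕1⊕1 = 0
s16 (pos 16,17,18,19,20,21,22,23,24,25,26,27,28,29,30,31): 1⊕0⊕0⊕1⊕1⊕0⊕1⊕1⊕1⊕0⊕1⊕0⊕0⊕1⊕1⊕1 = 0
Syndrome s16…s1 = 00000 → no error.

00000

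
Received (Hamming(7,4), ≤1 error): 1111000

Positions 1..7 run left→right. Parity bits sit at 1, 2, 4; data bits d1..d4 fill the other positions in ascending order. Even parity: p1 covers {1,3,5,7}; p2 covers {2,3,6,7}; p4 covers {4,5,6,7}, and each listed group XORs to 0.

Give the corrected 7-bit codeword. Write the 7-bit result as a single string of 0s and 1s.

s1 (pos 1,3,5,7): 1⊕1⊕0⊕0 = 0
s2 (pos 2,3,6,7): 1⊕1⊕0⊕0 = 0
s4 (pos 4,5,6,7): 1⊕0⊕0⊕0 = 1
Syndrome s4…s1 = 100 → error at position 4.
Flip position 4: 1111000 → 1110000

1110000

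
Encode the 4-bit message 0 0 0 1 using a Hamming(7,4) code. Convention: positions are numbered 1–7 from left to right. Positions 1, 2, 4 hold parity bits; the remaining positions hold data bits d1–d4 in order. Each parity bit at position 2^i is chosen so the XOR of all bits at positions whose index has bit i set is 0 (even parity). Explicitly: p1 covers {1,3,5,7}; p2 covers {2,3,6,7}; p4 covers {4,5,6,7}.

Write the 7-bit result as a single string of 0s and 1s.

Place data at non-parity positions: p1 p2 0 p4 0 0 1
p1 (pos 1,3,5,7): XOR of data positions = 0⊕0⊕1 = 1
p2 (pos 2,3,6,7): XOR of data positions = 0⊕0⊕1 = 1
p4 (pos 4,5,6,7): XOR of data positions = 0⊕0⊕1 = 1
Codeword: 1101001

1101001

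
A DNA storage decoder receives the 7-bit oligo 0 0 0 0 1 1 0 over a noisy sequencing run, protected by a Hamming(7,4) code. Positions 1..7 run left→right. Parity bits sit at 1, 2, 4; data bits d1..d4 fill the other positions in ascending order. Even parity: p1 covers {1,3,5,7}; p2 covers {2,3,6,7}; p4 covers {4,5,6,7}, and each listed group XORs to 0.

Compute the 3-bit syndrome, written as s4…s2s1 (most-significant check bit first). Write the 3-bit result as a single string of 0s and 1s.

s1 (pos 1,3,5,7): 0⊕0⊕1⊕0 = 1
s2 (pos 2,3,6,7): 0⊕0⊕1⊕0 = 1
s4 (pos 4,5,6,7): 0⊕1⊕1⊕0 = 0
Syndrome s4…s1 = 011 → error at position 3.

011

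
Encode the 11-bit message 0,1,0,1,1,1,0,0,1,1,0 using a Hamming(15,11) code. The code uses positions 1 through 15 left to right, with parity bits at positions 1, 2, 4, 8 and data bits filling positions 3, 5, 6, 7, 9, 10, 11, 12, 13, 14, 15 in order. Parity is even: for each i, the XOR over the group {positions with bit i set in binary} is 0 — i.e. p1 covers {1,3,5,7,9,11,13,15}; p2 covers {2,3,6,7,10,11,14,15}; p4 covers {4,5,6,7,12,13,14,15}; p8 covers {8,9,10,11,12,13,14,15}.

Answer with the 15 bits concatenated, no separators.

010010101100110

Place data at non-parity positions: p1 p2 0 p4 1 0 1 p8 1 1 0 0 1 1 0
p1 (pos 1,3,5,7,9,11,13,15): XOR of data positions = 0⊕1⊕1⊕1⊕0⊕1⊕0 = 0
p2 (pos 2,3,6,7,10,11,14,15): XOR of data positions = 0⊕0⊕1⊕1⊕0⊕1⊕0 = 1
p4 (pos 4,5,6,7,12,13,14,15): XOR of data positions = 1⊕0⊕1⊕0⊕1⊕1⊕0 = 0
p8 (pos 8,9,10,11,12,13,14,15): XOR of data positions = 1⊕1⊕0⊕0⊕1⊕1⊕0 = 0
Codeword: 010010101100110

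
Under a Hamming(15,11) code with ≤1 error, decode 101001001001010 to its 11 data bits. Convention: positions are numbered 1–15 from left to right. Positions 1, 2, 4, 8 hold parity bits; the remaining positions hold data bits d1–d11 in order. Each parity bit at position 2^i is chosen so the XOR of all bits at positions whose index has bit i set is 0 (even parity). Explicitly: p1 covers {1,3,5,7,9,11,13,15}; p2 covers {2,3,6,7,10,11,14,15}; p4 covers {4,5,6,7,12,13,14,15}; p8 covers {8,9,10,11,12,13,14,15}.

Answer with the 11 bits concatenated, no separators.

s1 (pos 1,3,5,7,9,11,13,15): 1⊕1⊕0⊕0⊕1⊕0⊕0⊕0 = 1
s2 (pos 2,3,6,7,10,11,14,15): 0⊕1⊕1⊕0⊕0⊕0⊕1⊕0 = 1
s4 (pos 4,5,6,7,12,13,14,15): 0⊕0⊕1⊕0⊕1⊕0⊕1⊕0 = 1
s8 (pos 8,9,10,11,12,13,14,15): 0⊕1⊕0⊕0⊕1⊕0⊕1⊕0 = 1
Syndrome s8…s1 = 1111 → error at position 15.
Flip position 15: 101001001001010 → 101001001001011
Read data bits from positions 3,5,6,7,9,10,11,12,13,14,15: 10101001011

10101001011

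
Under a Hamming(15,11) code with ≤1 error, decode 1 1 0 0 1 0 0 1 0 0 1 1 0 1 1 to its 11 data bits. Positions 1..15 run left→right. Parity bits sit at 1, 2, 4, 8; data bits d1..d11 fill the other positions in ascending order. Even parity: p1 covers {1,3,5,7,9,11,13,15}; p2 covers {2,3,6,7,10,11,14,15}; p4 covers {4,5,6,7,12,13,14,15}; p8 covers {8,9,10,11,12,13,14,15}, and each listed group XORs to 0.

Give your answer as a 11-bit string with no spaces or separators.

s1 (pos 1,3,5,7,9,11,13,15): 1⊕0⊕1⊕0⊕0⊕1⊕0⊕1 = 0
s2 (pos 2,3,6,7,10,11,14,15): 1⊕0⊕0⊕0⊕0⊕1⊕1⊕1 = 0
s4 (pos 4,5,6,7,12,13,14,15): 0⊕1⊕0⊕0⊕1⊕0⊕1⊕1 = 0
s8 (pos 8,9,10,11,12,13,14,15): 1⊕0⊕0⊕1⊕1⊕0⊕1⊕1 = 1
Syndrome s8…s1 = 1000 → error at position 8.
Flip position 8: 110010010011011 → 110010000011011
Read data bits from positions 3,5,6,7,9,10,11,12,13,14,15: 01000011011

01000011011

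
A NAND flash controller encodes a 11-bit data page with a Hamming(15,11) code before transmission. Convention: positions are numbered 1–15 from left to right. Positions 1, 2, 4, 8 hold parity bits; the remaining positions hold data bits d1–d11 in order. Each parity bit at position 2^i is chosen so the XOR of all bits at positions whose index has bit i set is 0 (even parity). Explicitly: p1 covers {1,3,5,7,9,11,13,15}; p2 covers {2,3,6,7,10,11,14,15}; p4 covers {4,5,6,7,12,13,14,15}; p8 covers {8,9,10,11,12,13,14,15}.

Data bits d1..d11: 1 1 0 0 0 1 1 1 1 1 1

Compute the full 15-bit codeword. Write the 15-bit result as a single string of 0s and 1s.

Place data at non-parity positions: p1 p2 1 p4 1 0 0 p8 0 1 1 1 1 1 1
p1 (pos 1,3,5,7,9,11,13,15): XOR of data positions = 1⊕1⊕0⊕0⊕1⊕1⊕1 = 1
p2 (pos 2,3,6,7,10,11,14,15): XOR of data positions = 1⊕0⊕0⊕1⊕1⊕1⊕1 = 1
p4 (pos 4,5,6,7,12,13,14,15): XOR of data positions = 1⊕0⊕0⊕1⊕1⊕1⊕1 = 1
p8 (pos 8,9,10,11,12,13,14,15): XOR of data positions = 0⊕1⊕1⊕1⊕1⊕1⊕1 = 0
Codeword: 111110000111111

111110000111111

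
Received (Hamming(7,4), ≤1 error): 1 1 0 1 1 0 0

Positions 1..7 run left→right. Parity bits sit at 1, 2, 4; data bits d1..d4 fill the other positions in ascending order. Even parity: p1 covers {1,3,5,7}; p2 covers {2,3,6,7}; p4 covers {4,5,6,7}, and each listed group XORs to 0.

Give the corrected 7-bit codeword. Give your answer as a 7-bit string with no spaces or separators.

1001100

s1 (pos 1,3,5,7): 1⊕0⊕1⊕0 = 0
s2 (pos 2,3,6,7): 1⊕0⊕0⊕0 = 1
s4 (pos 4,5,6,7): 1⊕1⊕0⊕0 = 0
Syndrome s4…s1 = 010 → error at position 2.
Flip position 2: 1101100 → 1001100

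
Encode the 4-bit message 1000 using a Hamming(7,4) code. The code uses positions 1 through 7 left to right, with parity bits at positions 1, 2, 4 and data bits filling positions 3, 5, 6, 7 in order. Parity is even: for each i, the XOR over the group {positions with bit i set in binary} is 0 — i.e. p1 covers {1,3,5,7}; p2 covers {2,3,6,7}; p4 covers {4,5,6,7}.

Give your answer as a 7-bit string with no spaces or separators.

1110000

Place data at non-parity positions: p1 p2 1 p4 0 0 0
p1 (pos 1,3,5,7): XOR of data positions = 1⊕0⊕0 = 1
p2 (pos 2,3,6,7): XOR of data positions = 1⊕0⊕0 = 1
p4 (pos 4,5,6,7): XOR of data positions = 0⊕0⊕0 = 0
Codeword: 1110000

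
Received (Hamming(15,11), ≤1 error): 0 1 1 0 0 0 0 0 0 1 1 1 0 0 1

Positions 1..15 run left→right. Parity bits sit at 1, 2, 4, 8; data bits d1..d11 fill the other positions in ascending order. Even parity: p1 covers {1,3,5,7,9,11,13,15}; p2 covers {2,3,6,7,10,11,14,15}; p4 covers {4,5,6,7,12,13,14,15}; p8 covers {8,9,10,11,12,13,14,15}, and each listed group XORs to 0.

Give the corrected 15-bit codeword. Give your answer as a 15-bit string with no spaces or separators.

010000000111001

s1 (pos 1,3,5,7,9,11,13,15): 0⊕1⊕0⊕0⊕0⊕1⊕0⊕1 = 1
s2 (pos 2,3,6,7,10,11,14,15): 1⊕1⊕0⊕0⊕1⊕1⊕0⊕1 = 1
s4 (pos 4,5,6,7,12,13,14,15): 0⊕0⊕0⊕0⊕1⊕0⊕0⊕1 = 0
s8 (pos 8,9,10,11,12,13,14,15): 0⊕0⊕1⊕1⊕1⊕0⊕0⊕1 = 0
Syndrome s8…s1 = 0011 → error at position 3.
Flip position 3: 011000000111001 → 010000000111001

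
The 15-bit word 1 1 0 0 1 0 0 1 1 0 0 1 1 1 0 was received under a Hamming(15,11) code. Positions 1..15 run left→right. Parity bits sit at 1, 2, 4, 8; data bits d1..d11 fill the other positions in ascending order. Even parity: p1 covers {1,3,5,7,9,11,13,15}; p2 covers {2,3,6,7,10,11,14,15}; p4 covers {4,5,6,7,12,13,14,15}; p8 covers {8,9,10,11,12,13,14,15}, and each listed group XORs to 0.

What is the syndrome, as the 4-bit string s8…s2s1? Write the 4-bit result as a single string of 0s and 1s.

s1 (pos 1,3,5,7,9,11,13,15): 1⊕0⊕1⊕0⊕1⊕0⊕1⊕0 = 0
s2 (pos 2,3,6,7,10,11,14,15): 1⊕0⊕0⊕0⊕0⊕0⊕1⊕0 = 0
s4 (pos 4,5,6,7,12,13,14,15): 0⊕1⊕0⊕0⊕1⊕1⊕1⊕0 = 0
s8 (pos 8,9,10,11,12,13,14,15): 1⊕1⊕0⊕0⊕1⊕1⊕1⊕0 = 1
Syndrome s8…s1 = 1000 → error at position 8.

1000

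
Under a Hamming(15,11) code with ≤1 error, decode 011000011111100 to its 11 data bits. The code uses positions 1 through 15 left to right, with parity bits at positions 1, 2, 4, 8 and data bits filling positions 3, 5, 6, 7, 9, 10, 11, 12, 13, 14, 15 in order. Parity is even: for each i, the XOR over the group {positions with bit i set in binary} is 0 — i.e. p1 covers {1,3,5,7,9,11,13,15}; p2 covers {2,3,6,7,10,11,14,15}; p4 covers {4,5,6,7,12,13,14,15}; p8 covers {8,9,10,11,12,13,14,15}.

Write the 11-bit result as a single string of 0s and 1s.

10001111100

s1 (pos 1,3,5,7,9,11,13,15): 0⊕1⊕0⊕0⊕1⊕1⊕1⊕0 = 0
s2 (pos 2,3,6,7,10,11,14,15): 1⊕1⊕0⊕0⊕1⊕1⊕0⊕0 = 0
s4 (pos 4,5,6,7,12,13,14,15): 0⊕0⊕0⊕0⊕1⊕1⊕0⊕0 = 0
s8 (pos 8,9,10,11,12,13,14,15): 1⊕1⊕1⊕1⊕1⊕1⊕0⊕0 = 0
Syndrome s8…s1 = 0000 → no error.
Read data bits from positions 3,5,6,7,9,10,11,12,13,14,15: 10001111100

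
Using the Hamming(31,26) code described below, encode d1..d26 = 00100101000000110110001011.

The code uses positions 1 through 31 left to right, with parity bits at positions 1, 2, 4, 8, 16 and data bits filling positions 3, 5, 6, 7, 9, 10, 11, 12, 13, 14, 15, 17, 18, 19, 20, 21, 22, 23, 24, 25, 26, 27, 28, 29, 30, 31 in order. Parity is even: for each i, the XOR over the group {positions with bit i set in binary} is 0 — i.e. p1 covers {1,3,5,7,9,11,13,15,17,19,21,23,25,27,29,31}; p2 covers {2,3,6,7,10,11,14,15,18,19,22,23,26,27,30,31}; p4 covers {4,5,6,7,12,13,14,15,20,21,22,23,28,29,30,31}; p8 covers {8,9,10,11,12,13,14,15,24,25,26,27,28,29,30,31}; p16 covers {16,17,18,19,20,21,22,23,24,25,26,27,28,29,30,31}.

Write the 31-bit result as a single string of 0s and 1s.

1100010001010001000110110001011

Place data at non-parity positions: p1 p2 0 p4 0 1 0 p8 0 1 0 1 0 0 0 p16 0 0 0 1 1 0 1 1 0 0 0 1 0 1 1
p1 (pos 1,3,5,7,9,11,13,15,17,19,21,23,25,27,29,31): XOR of data positions = 0⊕0⊕0⊕0⊕0⊕0⊕0⊕0⊕0⊕1⊕1⊕0⊕0⊕0⊕1 = 1
p2 (pos 2,3,6,7,10,11,14,15,18,19,22,23,26,27,30,31): XOR of data positions = 0⊕1⊕0⊕1⊕0⊕0⊕0⊕0⊕0⊕0⊕1⊕0⊕0⊕1⊕1 = 1
p4 (pos 4,5,6,7,12,13,14,15,20,21,22,23,28,29,30,31): XOR of data positions = 0⊕1⊕0⊕1⊕0⊕0⊕0⊕1⊕1⊕0⊕1⊕1⊕0⊕1⊕1 = 0
p8 (pos 8,9,10,11,12,13,14,15,24,25,26,27,28,29,30,31): XOR of data positions = 0⊕1⊕0⊕1⊕0⊕0⊕0⊕1⊕0⊕0⊕0⊕1⊕0⊕1⊕1 = 0
p16 (pos 16,17,18,19,20,21,22,23,24,25,26,27,28,29,30,31): XOR of data positions = 0⊕0⊕0⊕1⊕1⊕0⊕1⊕1⊕0⊕0⊕0⊕1⊕0⊕1⊕1 = 1
Codeword: 1100010001010001000110110001011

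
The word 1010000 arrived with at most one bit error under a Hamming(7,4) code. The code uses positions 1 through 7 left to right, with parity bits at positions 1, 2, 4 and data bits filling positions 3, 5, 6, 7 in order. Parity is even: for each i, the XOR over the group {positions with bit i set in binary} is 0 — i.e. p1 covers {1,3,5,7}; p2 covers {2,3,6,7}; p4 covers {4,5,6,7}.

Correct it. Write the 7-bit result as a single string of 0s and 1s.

s1 (pos 1,3,5,7): 1⊕1⊕0⊕0 = 0
s2 (pos 2,3,6,7): 0⊕1⊕0⊕0 = 1
s4 (pos 4,5,6,7): 0⊕0⊕0⊕0 = 0
Syndrome s4…s1 = 010 → error at position 2.
Flip position 2: 1010000 → 1110000

1110000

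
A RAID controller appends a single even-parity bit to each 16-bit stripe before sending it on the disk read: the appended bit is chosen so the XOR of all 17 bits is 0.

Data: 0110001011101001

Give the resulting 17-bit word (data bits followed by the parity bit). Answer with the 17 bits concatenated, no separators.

01100010111010010

XOR of the 16 data bits: 0⊕1⊕1⊕0⊕0⊕0⊕1⊕0⊕1⊕1⊕1⊕0⊕1⊕0⊕0⊕1 = 0
Parity bit = 0 (so all 17 bits XOR to 0).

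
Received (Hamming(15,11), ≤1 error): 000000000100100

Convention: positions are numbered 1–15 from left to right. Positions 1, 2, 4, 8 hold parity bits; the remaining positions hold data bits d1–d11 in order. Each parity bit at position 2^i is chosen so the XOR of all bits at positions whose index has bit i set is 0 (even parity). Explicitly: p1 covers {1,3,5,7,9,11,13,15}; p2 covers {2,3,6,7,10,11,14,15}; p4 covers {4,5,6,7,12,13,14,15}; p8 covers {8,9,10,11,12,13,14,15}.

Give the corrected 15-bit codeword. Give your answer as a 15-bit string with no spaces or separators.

s1 (pos 1,3,5,7,9,11,13,15): 0⊕0⊕0⊕0⊕0⊕0⊕1⊕0 = 1
s2 (pos 2,3,6,7,10,11,14,15): 0⊕0⊕0⊕0⊕1⊕0⊕0⊕0 = 1
s4 (pos 4,5,6,7,12,13,14,15): 0⊕0⊕0⊕0⊕0⊕1⊕0⊕0 = 1
s8 (pos 8,9,10,11,12,13,14,15): 0⊕0⊕1⊕0⊕0⊕1⊕0⊕0 = 0
Syndrome s8…s1 = 0111 → error at position 7.
Flip position 7: 000000000100100 → 000000100100100

000000100100100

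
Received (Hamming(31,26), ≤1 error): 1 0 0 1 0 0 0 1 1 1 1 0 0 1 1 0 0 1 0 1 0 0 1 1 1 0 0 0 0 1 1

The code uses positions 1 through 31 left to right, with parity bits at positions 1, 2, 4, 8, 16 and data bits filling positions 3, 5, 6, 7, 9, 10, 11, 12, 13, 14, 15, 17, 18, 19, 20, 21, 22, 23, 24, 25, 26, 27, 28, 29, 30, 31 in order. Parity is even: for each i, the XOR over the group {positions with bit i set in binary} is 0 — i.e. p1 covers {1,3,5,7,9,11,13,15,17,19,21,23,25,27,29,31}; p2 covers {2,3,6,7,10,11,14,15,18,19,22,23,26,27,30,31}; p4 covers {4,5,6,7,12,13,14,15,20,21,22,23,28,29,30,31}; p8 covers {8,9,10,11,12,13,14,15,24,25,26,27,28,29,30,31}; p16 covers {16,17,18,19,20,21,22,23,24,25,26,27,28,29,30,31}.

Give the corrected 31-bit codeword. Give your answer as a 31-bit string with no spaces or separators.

s1 (pos 1,3,5,7,9,11,13,15,17,19,21,23,25,27,29,31): 1⊕0⊕0⊕0⊕1⊕1⊕0⊕1⊕0⊕0⊕0⊕1⊕1⊕0⊕0⊕1 = 1
s2 (pos 2,3,6,7,10,11,14,15,18,19,22,23,26,27,30,31): 0⊕0⊕0⊕0⊕1⊕1⊕1⊕1⊕1⊕0⊕0⊕1⊕0⊕0⊕1⊕1 = 0
s4 (pos 4,5,6,7,12,13,14,15,20,21,22,23,28,29,30,31): 1⊕0⊕0⊕0⊕0⊕0⊕1⊕1⊕1⊕0⊕0⊕1⊕0⊕0⊕1⊕1 = 1
s8 (pos 8,9,10,11,12,13,14,15,24,25,26,27,28,29,30,31): 1⊕1⊕1⊕1⊕0⊕0⊕1⊕1⊕1⊕1⊕0⊕0⊕0⊕0⊕1⊕1 = 0
s16 (pos 16,17,18,19,20,21,22,23,24,25,26,27,28,29,30,31): 0⊕0⊕1⊕0⊕1⊕0⊕0⊕1⊕1⊕1⊕0⊕0⊕0⊕0⊕1⊕1 = 1
Syndrome s16…s1 = 10101 → error at position 21.
Flip position 21: 1001000111100110010100111000011 → 1001000111100110010110111000011

1001000111100110010110111000011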